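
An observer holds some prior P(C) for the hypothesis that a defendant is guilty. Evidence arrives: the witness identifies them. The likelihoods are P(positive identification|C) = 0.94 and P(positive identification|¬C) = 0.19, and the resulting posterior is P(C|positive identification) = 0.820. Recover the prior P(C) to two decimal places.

P(C) = 0.48

In odds form, posterior odds = prior odds × likelihood ratio, so prior odds = posterior odds ÷ LR.
Posterior odds = 0.820/(1−0.820) = 4.5556. LR = 0.94/0.19 = 4.9474.
Prior odds = 4.5556/4.9474 = 0.9208, so P(C) = 0.9208/(1+0.9208) ≈ 0.48.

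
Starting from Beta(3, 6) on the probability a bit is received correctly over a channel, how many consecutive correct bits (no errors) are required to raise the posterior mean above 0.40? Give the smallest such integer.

k = 2

After k correct bits and 0 errors the posterior is Beta(3+k, 6), with mean (3+k)/(3+6+k).
Set (3+k)/(9+k) > 0.40 and solve: k > (0.40·9 − 3)/(1 − 0.40) = 1.000.
The smallest integer exceeding 1.000 is 2.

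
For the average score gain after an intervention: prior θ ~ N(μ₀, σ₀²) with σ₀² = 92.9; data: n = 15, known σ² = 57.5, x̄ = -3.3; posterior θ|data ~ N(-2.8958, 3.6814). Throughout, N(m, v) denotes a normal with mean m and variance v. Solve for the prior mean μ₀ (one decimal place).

With known observation variance, the Normal–Normal posterior has precision τ_n = τ₀ + n/σ² and mean μ_n = (τ₀μ₀ + (n/σ²)x̄)/τ_n.
Here τ₀ = 1/92.9 = 0.010764 and τ_data = 15/57.5 = 0.260870, so τ_n = 0.271634.
Rearranging for μ₀: μ₀ = (μ_n·τ_n − τ_data·x̄)/τ₀ = (-2.8958·0.271634 − 0.260870·-3.3) / 0.010764 = 0.074273/0.010764 ≈ 6.9.

μ₀ = 6.9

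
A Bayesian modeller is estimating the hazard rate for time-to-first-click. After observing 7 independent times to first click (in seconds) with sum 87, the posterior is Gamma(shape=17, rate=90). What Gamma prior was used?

Gamma(shape=10, rate=3)

For an exponential likelihood with a Gamma(α, β) prior on the rate, n observations with total T give posterior Gamma(α+n, β+T).
So α = 17 − 7 = 10 and β = 90 − 87 = 3.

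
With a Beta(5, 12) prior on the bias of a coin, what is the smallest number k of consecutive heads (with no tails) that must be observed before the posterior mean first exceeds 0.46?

k = 6

After k heads and 0 tails the posterior is Beta(5+k, 12), with mean (5+k)/(5+12+k).
Set (5+k)/(17+k) > 0.46 and solve: k > (0.46·17 − 5)/(1 − 0.46) = 5.222.
The smallest integer exceeding 5.222 is 6, and checking k=6: (11)/(23) = 0.4783 > 0.46.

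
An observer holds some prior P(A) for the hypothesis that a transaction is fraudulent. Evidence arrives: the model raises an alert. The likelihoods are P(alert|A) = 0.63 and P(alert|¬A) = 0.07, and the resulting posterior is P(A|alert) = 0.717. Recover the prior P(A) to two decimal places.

Bayes' rule in odds form gives O(A|E) = O(A)·[P(E|A)/P(E|¬A)], hence O(A) = O(A|E)/LR.
Posterior odds = 0.717/(1−0.717) = 2.5336. LR = 0.63/0.07 = 9.0000.
Prior odds = 2.5336/9.0000 = 0.2815, so P(A) = 0.2815/(1+0.2815) ≈ 0.22.

P(A) = 0.22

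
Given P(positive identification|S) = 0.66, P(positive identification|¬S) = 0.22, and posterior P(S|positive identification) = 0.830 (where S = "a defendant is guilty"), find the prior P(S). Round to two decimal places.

P(S) = 0.62

Bayes' rule in odds form gives O(S|E) = O(S)·[P(E|S)/P(E|¬S)], hence O(S) = O(S|E)/LR.
Posterior odds = 0.830/(1−0.830) = 4.8824. LR = 0.66/0.22 = 3.0000.
Prior odds = 4.8824/3.0000 = 1.6275, so P(S) = 1.6275/(1+1.6275) ≈ 0.62.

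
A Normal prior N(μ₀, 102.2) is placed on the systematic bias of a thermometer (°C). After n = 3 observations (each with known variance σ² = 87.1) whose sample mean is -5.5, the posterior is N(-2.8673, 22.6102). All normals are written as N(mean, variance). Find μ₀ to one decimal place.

The posterior mean is a precision-weighted average: μ_n = (τ₀μ₀ + τ_data·x̄)/(τ₀+τ_data), with τ₀=1/σ₀² and τ_data=n/σ².
Here τ₀ = 1/102.2 = 0.009785 and τ_data = 3/87.1 = 0.034443, so τ_n = 0.044228.
Rearranging for μ₀: μ₀ = (μ_n·τ_n − τ_data·x̄)/τ₀ = (-2.8673·0.044228 − 0.034443·-5.5) / 0.009785 = 0.062622/0.009785 ≈ 6.4.

μ₀ = 6.4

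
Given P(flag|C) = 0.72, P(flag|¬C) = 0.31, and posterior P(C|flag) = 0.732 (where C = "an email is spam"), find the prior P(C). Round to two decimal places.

P(C) = 0.54

Bayes' rule in odds form gives O(C|E) = O(C)·[P(E|C)/P(E|¬C)], hence O(C) = O(C|E)/LR.
Posterior odds = 0.732/(1−0.732) = 2.7313. LR = 0.72/0.31 = 2.3226.
Prior odds = 2.7313/2.3226 = 1.1760, so P(C) = 1.1760/(1+1.1760) ≈ 0.54.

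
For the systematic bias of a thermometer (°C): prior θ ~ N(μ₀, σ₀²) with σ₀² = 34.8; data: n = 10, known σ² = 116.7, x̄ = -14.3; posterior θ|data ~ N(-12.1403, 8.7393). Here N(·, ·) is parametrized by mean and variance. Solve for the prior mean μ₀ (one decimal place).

μ₀ = -5.7

The posterior mean is a precision-weighted average: μ_n = (τ₀μ₀ + τ_data·x̄)/(τ₀+τ_data), with τ₀=1/σ₀² and τ_data=n/σ².
Here τ₀ = 1/34.8 = 0.028736 and τ_data = 10/116.7 = 0.085690, so τ_n = 0.114426.
Rearranging for μ₀: μ₀ = (μ_n·τ_n − τ_data·x̄)/τ₀ = (-12.1403·0.114426 − 0.085690·-14.3) / 0.028736 = -0.163799/0.028736 ≈ -5.7.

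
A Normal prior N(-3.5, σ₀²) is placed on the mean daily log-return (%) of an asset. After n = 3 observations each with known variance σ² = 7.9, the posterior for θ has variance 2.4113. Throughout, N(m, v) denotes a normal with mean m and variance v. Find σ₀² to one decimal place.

For the Normal–Normal model with known σ², precisions add: τ_n = τ₀ + n/σ².
So 1/σ₀² = 1/2.4113 − 3/7.9 = 0.414714 − 0.379747 = 0.034967.
Hence σ₀² = 1/0.034967 ≈ 28.6.

σ₀² = 28.6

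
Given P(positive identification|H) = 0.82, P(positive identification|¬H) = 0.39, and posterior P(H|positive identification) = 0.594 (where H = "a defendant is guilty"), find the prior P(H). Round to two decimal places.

In odds form, posterior odds = prior odds × likelihood ratio, so prior odds = posterior odds ÷ LR.
Posterior odds = 0.594/(1−0.594) = 1.4631. LR = 0.82/0.39 = 2.1026.
Prior odds = 1.4631/2.1026 = 0.6959, so P(H) = 0.6959/(1+0.6959) ≈ 0.41.

P(H) = 0.41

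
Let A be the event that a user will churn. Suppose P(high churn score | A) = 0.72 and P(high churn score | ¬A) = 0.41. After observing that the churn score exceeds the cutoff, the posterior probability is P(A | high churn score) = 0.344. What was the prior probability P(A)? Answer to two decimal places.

Bayes' rule in odds form gives O(A|E) = O(A)·[P(E|A)/P(E|¬A)], hence O(A) = O(A|E)/LR.
Posterior odds = 0.344/(1−0.344) = 0.5244. LR = 0.72/0.41 = 1.7561.
Prior odds = 0.5244/1.7561 = 0.2986, so P(A) = 0.2986/(1+0.2986) ≈ 0.23.

P(A) = 0.23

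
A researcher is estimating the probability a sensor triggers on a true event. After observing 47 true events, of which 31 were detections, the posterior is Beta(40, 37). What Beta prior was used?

A Beta(a, b) prior with s successes and f failures in binomial data gives a Beta(a+s, b+f) posterior.
Subtract the data counts: 40−31=9, 37−16=21.

Beta(9, 21)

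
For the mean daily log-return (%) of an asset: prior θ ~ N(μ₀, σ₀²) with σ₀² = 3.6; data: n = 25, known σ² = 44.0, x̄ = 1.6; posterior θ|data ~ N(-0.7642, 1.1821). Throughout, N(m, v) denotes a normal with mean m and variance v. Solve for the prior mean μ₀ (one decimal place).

μ₀ = -5.6

With known observation variance, the Normal–Normal posterior has precision τ_n = τ₀ + n/σ² and mean μ_n = (τ₀μ₀ + (n/σ²)x̄)/τ_n.
Here τ₀ = 1/3.6 = 0.277778 and τ_data = 25/44.0 = 0.568182, so τ_n = 0.845960.
Rearranging for μ₀: μ₀ = (μ_n·τ_n − τ_data·x̄)/τ₀ = (-0.7642·0.845960 − 0.568182·1.6) / 0.277778 = -1.555574/0.277778 ≈ -5.6.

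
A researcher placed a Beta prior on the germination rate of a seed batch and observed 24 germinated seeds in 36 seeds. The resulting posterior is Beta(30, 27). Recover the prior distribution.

Beta(6, 15)

Beta is conjugate to the binomial likelihood: posterior = Beta(α+s, β+f).
Subtract the data counts: 30−24=6, 27−12=15.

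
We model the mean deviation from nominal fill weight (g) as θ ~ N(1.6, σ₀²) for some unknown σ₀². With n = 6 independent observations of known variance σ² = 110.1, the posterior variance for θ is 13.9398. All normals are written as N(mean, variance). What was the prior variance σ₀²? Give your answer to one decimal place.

Posterior precision equals prior precision plus data precision: 1/σ_n² = 1/σ₀² + n/σ².
So 1/σ₀² = 1/13.9398 − 6/110.1 = 0.071737 − 0.054496 = 0.017241.
Hence σ₀² = 1/0.017241 ≈ 58.0.

σ₀² = 58.0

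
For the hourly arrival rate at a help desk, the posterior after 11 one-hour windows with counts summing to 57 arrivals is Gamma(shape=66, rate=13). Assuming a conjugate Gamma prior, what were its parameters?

Gamma(shape=9, rate=2)

A Gamma(α, β) prior (rate parametrization) on a Poisson rate with n observations summing to S gives posterior Gamma(α+S, β+n).
So α = 66 − 57 = 9 and β = 13 − 11 = 2.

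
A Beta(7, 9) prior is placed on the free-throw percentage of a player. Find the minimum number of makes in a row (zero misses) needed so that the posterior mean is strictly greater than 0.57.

k = 5

After k makes and 0 misses the posterior is Beta(7+k, 9), with mean (7+k)/(7+9+k).
Set (7+k)/(16+k) > 0.57 and solve: k > (0.57·16 − 7)/(1 − 0.57) = 4.930.
The smallest integer exceeding 4.930 is 5.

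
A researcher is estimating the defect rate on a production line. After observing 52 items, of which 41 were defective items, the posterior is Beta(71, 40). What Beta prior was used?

Beta is conjugate to the binomial likelihood: posterior = Beta(α+s, β+f).
Subtract the data counts: 71−41=30, 40−11=29.

Beta(30, 29)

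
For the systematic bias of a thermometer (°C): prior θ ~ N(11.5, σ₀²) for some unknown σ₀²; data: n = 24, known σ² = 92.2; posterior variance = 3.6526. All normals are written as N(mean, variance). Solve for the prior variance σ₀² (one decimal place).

For the Normal–Normal model with known σ², precisions add: τ_n = τ₀ + n/σ².
So 1/σ₀² = 1/3.6526 − 24/92.2 = 0.273778 − 0.260304 = 0.013474.
Hence σ₀² = 1/0.013474 ≈ 74.2.

σ₀² = 74.2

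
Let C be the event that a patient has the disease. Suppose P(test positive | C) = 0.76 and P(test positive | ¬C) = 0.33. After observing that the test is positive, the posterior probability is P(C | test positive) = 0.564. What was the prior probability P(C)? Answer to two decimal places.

P(C) = 0.36

In odds form, posterior odds = prior odds × likelihood ratio, so prior odds = posterior odds ÷ LR.
Posterior odds = 0.564/(1−0.564) = 1.2936. LR = 0.76/0.33 = 2.3030.
Prior odds = 1.2936/2.3030 = 0.5617, so P(C) = 0.5617/(1+0.5617) ≈ 0.36.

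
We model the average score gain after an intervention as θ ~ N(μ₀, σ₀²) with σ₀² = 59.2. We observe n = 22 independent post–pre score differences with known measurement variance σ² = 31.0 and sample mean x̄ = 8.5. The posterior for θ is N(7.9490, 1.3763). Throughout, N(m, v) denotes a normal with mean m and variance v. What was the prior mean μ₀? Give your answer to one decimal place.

μ₀ = -15.2

With known observation variance, the Normal–Normal posterior has precision τ_n = τ₀ + n/σ² and mean μ_n = (τ₀μ₀ + (n/σ²)x̄)/τ_n.
Here τ₀ = 1/59.2 = 0.016892 and τ_data = 22/31.0 = 0.709677, so τ_n = 0.726569.
Rearranging for μ₀: μ₀ = (μ_n·τ_n − τ_data·x̄)/τ₀ = (7.9490·0.726569 − 0.709677·8.5) / 0.016892 = -0.256758/0.016892 ≈ -15.2.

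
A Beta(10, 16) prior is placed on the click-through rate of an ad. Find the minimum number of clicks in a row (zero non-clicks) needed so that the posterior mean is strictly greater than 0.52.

k = 8

After k clicks and 0 non-clicks the posterior is Beta(10+k, 16), with mean (10+k)/(10+16+k).
Set (10+k)/(26+k) > 0.52 and solve: k > (0.52·26 − 10)/(1 − 0.52) = 7.333.
The smallest integer exceeding 7.333 is 8, and checking k=8: (18)/(34) = 0.5294 > 0.52.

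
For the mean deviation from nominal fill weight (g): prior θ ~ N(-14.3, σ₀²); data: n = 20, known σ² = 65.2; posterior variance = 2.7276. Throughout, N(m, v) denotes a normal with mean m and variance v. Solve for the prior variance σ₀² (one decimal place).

σ₀² = 16.7

Posterior precision equals prior precision plus data precision: 1/σ_n² = 1/σ₀² + n/σ².
So 1/σ₀² = 1/2.7276 − 20/65.2 = 0.366623 − 0.306748 = 0.059875.
Hence σ₀² = 1/0.059875 ≈ 16.7.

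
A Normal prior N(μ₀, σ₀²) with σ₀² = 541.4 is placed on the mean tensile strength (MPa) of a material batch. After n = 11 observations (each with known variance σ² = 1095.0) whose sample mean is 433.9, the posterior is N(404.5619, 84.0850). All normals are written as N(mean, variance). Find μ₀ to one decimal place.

μ₀ = 245.0

With known observation variance, the Normal–Normal posterior has precision τ_n = τ₀ + n/σ² and mean μ_n = (τ₀μ₀ + (n/σ²)x̄)/τ_n.
Here τ₀ = 1/541.4 = 0.001847 and τ_data = 11/1095.0 = 0.010046, so τ_n = 0.011893.
Rearranging for μ₀: μ₀ = (μ_n·τ_n − τ_data·x̄)/τ₀ = (404.5619·0.011893 − 0.010046·433.9) / 0.001847 = 0.452495/0.001847 ≈ 245.0.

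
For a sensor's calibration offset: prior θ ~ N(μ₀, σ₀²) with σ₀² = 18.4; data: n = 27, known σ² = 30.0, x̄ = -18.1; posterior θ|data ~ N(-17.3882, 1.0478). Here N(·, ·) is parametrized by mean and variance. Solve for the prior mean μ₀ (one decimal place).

The posterior mean is a precision-weighted average: μ_n = (τ₀μ₀ + τ_data·x̄)/(τ₀+τ_data), with τ₀=1/σ₀² and τ_data=n/σ².
Here τ₀ = 1/18.4 = 0.054348 and τ_data = 27/30.0 = 0.900000, so τ_n = 0.954348.
Rearranging for μ₀: μ₀ = (μ_n·τ_n − τ_data·x̄)/τ₀ = (-17.3882·0.954348 − 0.900000·-18.1) / 0.054348 = -0.304394/0.054348 ≈ -5.6.

μ₀ = -5.6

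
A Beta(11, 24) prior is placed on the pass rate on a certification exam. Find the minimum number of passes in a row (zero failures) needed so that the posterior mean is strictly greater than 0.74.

After k passes and 0 failures the posterior is Beta(11+k, 24), with mean (11+k)/(11+24+k).
Set (11+k)/(35+k) > 0.74 and solve: k > (0.74·35 − 11)/(1 − 0.74) = 57.308.
The smallest integer exceeding 57.308 is 58.

k = 58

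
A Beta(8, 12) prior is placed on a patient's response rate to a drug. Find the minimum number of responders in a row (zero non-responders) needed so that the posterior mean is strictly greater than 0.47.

After k responders and 0 non-responders the posterior is Beta(8+k, 12), with mean (8+k)/(8+12+k).
Set (8+k)/(20+k) > 0.47 and solve: k > (0.47·20 − 8)/(1 − 0.47) = 2.642.
The smallest integer exceeding 2.642 is 3.

k = 3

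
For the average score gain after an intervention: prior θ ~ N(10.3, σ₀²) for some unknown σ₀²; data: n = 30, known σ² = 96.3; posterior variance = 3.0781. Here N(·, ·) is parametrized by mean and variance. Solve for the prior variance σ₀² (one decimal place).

Posterior precision equals prior precision plus data precision: 1/σ_n² = 1/σ₀² + n/σ².
So 1/σ₀² = 1/3.0781 − 30/96.3 = 0.324876 − 0.311526 = 0.013350.
Hence σ₀² = 1/0.013350 ≈ 74.9.

σ₀² = 74.9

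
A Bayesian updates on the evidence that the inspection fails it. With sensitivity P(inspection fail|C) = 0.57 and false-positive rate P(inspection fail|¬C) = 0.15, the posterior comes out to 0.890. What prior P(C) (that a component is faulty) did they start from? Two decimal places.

Bayes' rule in odds form gives O(C|E) = O(C)·[P(E|C)/P(E|¬C)], hence O(C) = O(C|E)/LR.
Posterior odds = 0.890/(1−0.890) = 8.0909. LR = 0.57/0.15 = 3.8000.
Prior odds = 8.0909/3.8000 = 2.1292, so P(C) = 2.1292/(1+2.1292) ≈ 0.68.

P(C) = 0.68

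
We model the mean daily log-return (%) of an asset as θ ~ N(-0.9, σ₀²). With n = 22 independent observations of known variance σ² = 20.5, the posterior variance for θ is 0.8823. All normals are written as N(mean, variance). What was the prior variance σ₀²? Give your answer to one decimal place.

Posterior precision equals prior precision plus data precision: 1/σ_n² = 1/σ₀² + n/σ².
So 1/σ₀² = 1/0.8823 − 22/20.5 = 1.133401 − 1.073171 = 0.060230.
Hence σ₀² = 1/0.060230 ≈ 16.6.

σ₀² = 16.6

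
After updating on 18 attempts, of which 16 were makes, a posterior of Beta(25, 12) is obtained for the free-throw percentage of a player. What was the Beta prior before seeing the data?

Beta(9, 10)

Beta is conjugate to the binomial likelihood: posterior = Beta(α+s, β+f).
So α = 25 − 16 = 9 and β = 12 − 2 = 10.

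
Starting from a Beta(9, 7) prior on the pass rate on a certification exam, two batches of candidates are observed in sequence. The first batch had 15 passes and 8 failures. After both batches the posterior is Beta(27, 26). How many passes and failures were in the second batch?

3 passes and 11 failures

Because Beta–binomial updating is additive in the counts, the combined data contributed (α_post−α_prior, β_post−β_prior) successes and failures.
Total across both batches: 27−9=18 passes, 26−7=19 failures.
Subtract the first batch: 18−15=3 passes and 19−8=11 failures.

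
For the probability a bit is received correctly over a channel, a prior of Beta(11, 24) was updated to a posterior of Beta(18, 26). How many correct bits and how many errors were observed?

Beta is conjugate to the binomial likelihood: posterior = Beta(α+s, β+f).
Match parameters: s=18−11=7, f=26−24=2.

7 correct bits and 2 errors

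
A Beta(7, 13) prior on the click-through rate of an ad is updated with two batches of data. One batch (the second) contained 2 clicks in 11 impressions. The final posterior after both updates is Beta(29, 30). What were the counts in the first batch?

Because Beta–binomial updating is additive in the counts, the combined data contributed (α_post−α_prior, β_post−β_prior) successes and failures.
Total across both batches: 29−7=22 clicks, 30−13=17 non-clicks.
Subtract the second batch: 22−2=20 clicks and 17−9=8 non-clicks.

20 clicks and 8 non-clicks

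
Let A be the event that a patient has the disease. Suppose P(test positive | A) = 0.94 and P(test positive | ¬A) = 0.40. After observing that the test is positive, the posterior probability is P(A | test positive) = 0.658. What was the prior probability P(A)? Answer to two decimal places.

In odds form, posterior odds = prior odds × likelihood ratio, so prior odds = posterior odds ÷ LR.
Posterior odds = 0.658/(1−0.658) = 1.9240. LR = 0.94/0.40 = 2.3500.
Prior odds = 1.9240/2.3500 = 0.8187, so P(A) = 0.8187/(1+0.8187) ≈ 0.45.

P(A) = 0.45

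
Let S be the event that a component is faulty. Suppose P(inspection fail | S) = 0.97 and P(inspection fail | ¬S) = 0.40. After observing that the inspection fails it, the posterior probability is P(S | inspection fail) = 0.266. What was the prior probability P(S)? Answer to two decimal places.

Bayes' rule in odds form gives O(S|E) = O(S)·[P(E|S)/P(E|¬S)], hence O(S) = O(S|E)/LR.
Posterior odds = 0.266/(1−0.266) = 0.3624. LR = 0.97/0.40 = 2.4250.
Prior odds = 0.3624/2.4250 = 0.1494, so P(S) = 0.1494/(1+0.1494) ≈ 0.13.

P(S) = 0.13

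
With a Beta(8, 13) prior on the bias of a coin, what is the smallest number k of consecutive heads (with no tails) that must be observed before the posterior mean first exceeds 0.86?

After k heads and 0 tails the posterior is Beta(8+k, 13), with mean (8+k)/(8+13+k).
Set (8+k)/(21+k) > 0.86 and solve: k > (0.86·21 − 8)/(1 − 0.86) = 71.857.
The smallest integer exceeding 71.857 is 72, and checking k=72: (80)/(93) = 0.8602 > 0.86.

k = 72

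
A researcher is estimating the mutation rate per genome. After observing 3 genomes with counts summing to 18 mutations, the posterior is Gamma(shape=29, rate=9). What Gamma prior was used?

Gamma(shape=11, rate=6)

A Gamma(α, β) prior (rate parametrization) on a Poisson rate with n observations summing to S gives posterior Gamma(α+S, β+n).
So α = 29 − 18 = 11 and β = 9 − 3 = 6.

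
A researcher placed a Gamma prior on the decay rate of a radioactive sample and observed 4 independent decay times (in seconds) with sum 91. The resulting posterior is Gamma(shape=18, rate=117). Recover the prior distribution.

For an exponential likelihood with a Gamma(α, β) prior on the rate, n observations with total T give posterior Gamma(α+n, β+T).
So α = 18 − 4 = 14 and β = 117 − 91 = 26.

Gamma(shape=14, rate=26)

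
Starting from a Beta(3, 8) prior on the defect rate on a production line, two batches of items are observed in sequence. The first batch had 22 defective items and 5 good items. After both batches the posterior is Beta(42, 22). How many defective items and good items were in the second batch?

Because Beta–binomial updating is additive in the counts, the combined data contributed (α_post−α_prior, β_post−β_prior) successes and failures.
Total across both batches: 42−3=39 defective items, 22−8=14 good items.
Subtract the first batch: 39−22=17 defective items and 14−5=9 good items.

17 defective items and 9 good items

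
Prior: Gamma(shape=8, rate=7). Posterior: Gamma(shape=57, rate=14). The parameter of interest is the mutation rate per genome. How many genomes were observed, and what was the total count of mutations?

A Gamma(α, β) prior (rate parametrization) on a Poisson rate with n observations summing to S gives posterior Gamma(α+S, β+n).
Matching: Σxᵢ = 57 − 8 = 49 and n = 14 − 7 = 7.

n = 7 genomes with total 49 mutations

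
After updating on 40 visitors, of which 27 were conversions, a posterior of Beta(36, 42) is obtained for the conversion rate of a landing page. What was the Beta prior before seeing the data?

Beta(9, 29)

Beta is conjugate to the binomial likelihood: posterior = Beta(α+s, β+f).
Subtract the data counts: 36−27=9, 42−13=29.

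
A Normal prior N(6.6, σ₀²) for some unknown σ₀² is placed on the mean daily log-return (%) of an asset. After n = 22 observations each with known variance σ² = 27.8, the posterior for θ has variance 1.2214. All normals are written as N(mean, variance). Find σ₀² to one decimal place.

For the Normal–Normal model with known σ², precisions add: τ_n = τ₀ + n/σ².
So 1/σ₀² = 1/1.2214 − 22/27.8 = 0.818733 − 0.791367 = 0.027366.
Hence σ₀² = 1/0.027366 ≈ 36.5.

σ₀² = 36.5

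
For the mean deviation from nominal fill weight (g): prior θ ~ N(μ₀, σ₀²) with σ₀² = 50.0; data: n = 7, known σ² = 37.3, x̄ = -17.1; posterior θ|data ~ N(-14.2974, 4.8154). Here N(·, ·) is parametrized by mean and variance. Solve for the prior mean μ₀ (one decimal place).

μ₀ = 12.0

With known observation variance, the Normal–Normal posterior has precision τ_n = τ₀ + n/σ² and mean μ_n = (τ₀μ₀ + (n/σ²)x̄)/τ_n.
Here τ₀ = 1/50.0 = 0.020000 and τ_data = 7/37.3 = 0.187668, so τ_n = 0.207668.
Rearranging for μ₀: μ₀ = (μ_n·τ_n − τ_data·x̄)/τ₀ = (-14.2974·0.207668 − 0.187668·-17.1) / 0.020000 = 0.240010/0.020000 ≈ 12.0.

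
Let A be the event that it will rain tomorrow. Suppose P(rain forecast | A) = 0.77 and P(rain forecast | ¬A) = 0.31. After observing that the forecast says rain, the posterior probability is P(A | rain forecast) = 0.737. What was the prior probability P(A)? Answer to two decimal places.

Bayes' rule in odds form gives O(A|E) = O(A)·[P(E|A)/P(E|¬A)], hence O(A) = O(A|E)/LR.
Posterior odds = 0.737/(1−0.737) = 2.8023. LR = 0.77/0.31 = 2.4839.
Prior odds = 2.8023/2.4839 = 1.1282, so P(A) = 1.1282/(1+1.1282) ≈ 0.53.

P(A) = 0.53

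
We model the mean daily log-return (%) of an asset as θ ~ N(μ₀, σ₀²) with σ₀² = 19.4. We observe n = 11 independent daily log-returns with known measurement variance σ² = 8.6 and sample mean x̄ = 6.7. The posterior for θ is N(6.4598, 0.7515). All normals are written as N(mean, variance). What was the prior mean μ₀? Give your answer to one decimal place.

μ₀ = 0.5

The posterior mean is a precision-weighted average: μ_n = (τ₀μ₀ + τ_data·x̄)/(τ₀+τ_data), with τ₀=1/σ₀² and τ_data=n/σ².
Here τ₀ = 1/19.4 = 0.051546 and τ_data = 11/8.6 = 1.279070, so τ_n = 1.330616.
Rearranging for μ₀: μ₀ = (μ_n·τ_n − τ_data·x̄)/τ₀ = (6.4598·1.330616 − 1.279070·6.7) / 0.051546 = 0.025744/0.051546 ≈ 0.5.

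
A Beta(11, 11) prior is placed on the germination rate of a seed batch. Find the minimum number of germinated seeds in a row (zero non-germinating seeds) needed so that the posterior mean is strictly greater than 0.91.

k = 101

After k germinated seeds and 0 non-germinating seeds the posterior is Beta(11+k, 11), with mean (11+k)/(11+11+k).
Set (11+k)/(22+k) > 0.91 and solve: k > (0.91·22 − 11)/(1 − 0.91) = 100.222.
The smallest integer exceeding 100.222 is 101.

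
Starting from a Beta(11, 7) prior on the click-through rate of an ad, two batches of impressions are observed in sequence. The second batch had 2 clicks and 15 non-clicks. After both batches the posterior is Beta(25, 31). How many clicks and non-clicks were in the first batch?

12 clicks and 9 non-clicks

Because Beta–binomial updating is additive in the counts, the combined data contributed (α_post−α_prior, β_post−β_prior) successes and failures.
Total across both batches: 25−11=14 clicks, 31−7=24 non-clicks.
Subtract the second batch: 14−2=12 clicks and 24−15=9 non-clicks.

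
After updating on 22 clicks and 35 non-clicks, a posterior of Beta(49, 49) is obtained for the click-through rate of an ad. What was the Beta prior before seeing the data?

Beta(27, 14)

Beta is conjugate to the binomial likelihood: posterior = Beta(a+s, b+f).
Subtract the data counts: 49−22=27, 49−35=14.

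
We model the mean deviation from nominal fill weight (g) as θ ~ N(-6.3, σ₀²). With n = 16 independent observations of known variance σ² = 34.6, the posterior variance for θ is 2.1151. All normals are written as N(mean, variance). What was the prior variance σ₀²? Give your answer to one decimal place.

Posterior precision equals prior precision plus data precision: 1/σ_n² = 1/σ₀² + n/σ².
So 1/σ₀² = 1/2.1151 − 16/34.6 = 0.472791 − 0.462428 = 0.010363.
Hence σ₀² = 1/0.010363 ≈ 96.5.

σ₀² = 96.5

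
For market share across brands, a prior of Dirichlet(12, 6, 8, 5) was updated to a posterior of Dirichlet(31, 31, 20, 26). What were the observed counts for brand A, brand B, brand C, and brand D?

For a Dirichlet(α) prior with multinomial counts c, the posterior is Dirichlet(α + c) componentwise.
Counts are posterior − prior componentwise: 31−12=19, 31−6=25, 20−8=12, 26−5=21.

counts (19, 25, 12, 21)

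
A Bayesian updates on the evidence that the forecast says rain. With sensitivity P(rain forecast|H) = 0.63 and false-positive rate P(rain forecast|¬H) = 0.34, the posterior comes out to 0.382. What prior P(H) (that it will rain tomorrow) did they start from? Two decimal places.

P(H) = 0.25

In odds form, posterior odds = prior odds × likelihood ratio, so prior odds = posterior odds ÷ LR.
Posterior odds = 0.382/(1−0.382) = 0.6181. LR = 0.63/0.34 = 1.8529.
Prior odds = 0.6181/1.8529 = 0.3336, so P(H) = 0.3336/(1+0.3336) ≈ 0.25.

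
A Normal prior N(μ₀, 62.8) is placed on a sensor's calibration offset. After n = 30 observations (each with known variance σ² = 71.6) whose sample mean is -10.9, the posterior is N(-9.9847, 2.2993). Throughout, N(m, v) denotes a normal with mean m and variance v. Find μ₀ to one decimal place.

μ₀ = 14.1

The posterior mean is a precision-weighted average: μ_n = (τ₀μ₀ + τ_data·x̄)/(τ₀+τ_data), with τ₀=1/σ₀² and τ_data=n/σ².
Here τ₀ = 1/62.8 = 0.015924 and τ_data = 30/71.6 = 0.418994, so τ_n = 0.434918.
Rearranging for μ₀: μ₀ = (μ_n·τ_n − τ_data·x̄)/τ₀ = (-9.9847·0.434918 − 0.418994·-10.9) / 0.015924 = 0.224509/0.015924 ≈ 14.1.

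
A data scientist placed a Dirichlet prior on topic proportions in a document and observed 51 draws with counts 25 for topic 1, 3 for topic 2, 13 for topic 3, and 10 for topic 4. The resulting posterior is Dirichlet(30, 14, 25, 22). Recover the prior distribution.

Dirichlet(5, 11, 12, 12)

For a Dirichlet(α) prior with multinomial counts c, the posterior is Dirichlet(α + c) componentwise.
Subtract each count from the matching posterior parameter: 30−25=5, 14−3=11, 25−13=12, 22−10=12.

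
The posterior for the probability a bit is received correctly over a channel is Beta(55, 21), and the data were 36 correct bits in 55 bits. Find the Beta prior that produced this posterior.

Beta(19, 2)

Beta is conjugate to the binomial likelihood: posterior = Beta(a+s, b+f).
Subtract the data counts: 55−36=19, 21−19=2.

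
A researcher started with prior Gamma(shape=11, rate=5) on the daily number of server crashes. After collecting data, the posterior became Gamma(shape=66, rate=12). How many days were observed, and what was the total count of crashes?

n = 7 days with total 55 crashes

A Gamma(α, β) prior (rate parametrization) on a Poisson rate with n observations summing to S gives posterior Gamma(α+S, β+n).
Matching: Σxᵢ = 66 − 11 = 55 and n = 12 − 5 = 7.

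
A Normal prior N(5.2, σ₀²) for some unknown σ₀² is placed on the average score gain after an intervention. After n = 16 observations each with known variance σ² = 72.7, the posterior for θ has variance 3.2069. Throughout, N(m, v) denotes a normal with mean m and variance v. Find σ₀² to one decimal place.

For the Normal–Normal model with known σ², precisions add: τ_n = τ₀ + n/σ².
So 1/σ₀² = 1/3.2069 − 16/72.7 = 0.311828 − 0.220083 = 0.091745.
Hence σ₀² = 1/0.091745 ≈ 10.9.

σ₀² = 10.9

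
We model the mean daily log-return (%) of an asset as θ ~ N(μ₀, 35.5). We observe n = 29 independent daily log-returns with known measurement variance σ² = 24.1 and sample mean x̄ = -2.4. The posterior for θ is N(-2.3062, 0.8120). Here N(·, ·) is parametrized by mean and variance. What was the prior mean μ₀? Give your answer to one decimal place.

μ₀ = 1.7

With known observation variance, the Normal–Normal posterior has precision τ_n = τ₀ + n/σ² and mean μ_n = (τ₀μ₀ + (n/σ²)x̄)/τ_n.
Here τ₀ = 1/35.5 = 0.028169 and τ_data = 29/24.1 = 1.203320, so τ_n = 1.231489.
Rearranging for μ₀: μ₀ = (μ_n·τ_n − τ_data·x̄)/τ₀ = (-2.3062·1.231489 − 1.203320·-2.4) / 0.028169 = 0.047908/0.028169 ≈ 1.7.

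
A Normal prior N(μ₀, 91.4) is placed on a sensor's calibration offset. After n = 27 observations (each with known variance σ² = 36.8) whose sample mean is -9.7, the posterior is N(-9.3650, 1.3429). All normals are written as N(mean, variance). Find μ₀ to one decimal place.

With known observation variance, the Normal–Normal posterior has precision τ_n = τ₀ + n/σ² and mean μ_n = (τ₀μ₀ + (n/σ²)x̄)/τ_n.
Here τ₀ = 1/91.4 = 0.010941 and τ_data = 27/36.8 = 0.733696, so τ_n = 0.744637.
Rearranging for μ₀: μ₀ = (μ_n·τ_n − τ_data·x̄)/τ₀ = (-9.3650·0.744637 − 0.733696·-9.7) / 0.010941 = 0.143326/0.010941 ≈ 13.1.

μ₀ = 13.1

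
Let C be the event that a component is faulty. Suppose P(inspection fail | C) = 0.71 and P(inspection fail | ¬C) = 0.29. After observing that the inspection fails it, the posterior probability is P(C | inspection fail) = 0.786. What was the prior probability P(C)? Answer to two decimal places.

P(C) = 0.60

Bayes' rule in odds form gives O(C|E) = O(C)·[P(E|C)/P(E|¬C)], hence O(C) = O(C|E)/LR.
Posterior odds = 0.786/(1−0.786) = 3.6729. LR = 0.71/0.29 = 2.4483.
Prior odds = 3.6729/2.4483 = 1.5002, so P(C) = 1.5002/(1+1.5002) ≈ 0.60.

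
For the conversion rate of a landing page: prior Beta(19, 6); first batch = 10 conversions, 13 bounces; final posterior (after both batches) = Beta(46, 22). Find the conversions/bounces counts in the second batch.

Because Beta–binomial updating is additive in the counts, the combined data contributed (α_post−α_prior, β_post−β_prior) successes and failures.
Total across both batches: 46−19=27 conversions, 22−6=16 bounces.
Subtract the first batch: 27−10=17 conversions and 16−13=3 bounces.

17 conversions and 3 bounces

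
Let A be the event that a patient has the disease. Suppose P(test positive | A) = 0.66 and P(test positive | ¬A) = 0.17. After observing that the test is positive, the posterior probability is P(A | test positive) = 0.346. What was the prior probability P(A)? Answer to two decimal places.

P(A) = 0.12

In odds form, posterior odds = prior odds × likelihood ratio, so prior odds = posterior odds ÷ LR.
Posterior odds = 0.346/(1−0.346) = 0.5291. LR = 0.66/0.17 = 3.8824.
Prior odds = 0.5291/3.8824 = 0.1363, so P(A) = 0.1363/(1+0.1363) ≈ 0.12.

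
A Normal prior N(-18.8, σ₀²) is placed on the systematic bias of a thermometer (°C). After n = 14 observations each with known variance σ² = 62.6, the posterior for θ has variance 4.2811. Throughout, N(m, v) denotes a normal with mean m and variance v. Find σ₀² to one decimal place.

Posterior precision equals prior precision plus data precision: 1/σ_n² = 1/σ₀² + n/σ².
So 1/σ₀² = 1/4.2811 − 14/62.6 = 0.233585 − 0.223642 = 0.009943.
Hence σ₀² = 1/0.009943 ≈ 100.6.

σ₀² = 100.6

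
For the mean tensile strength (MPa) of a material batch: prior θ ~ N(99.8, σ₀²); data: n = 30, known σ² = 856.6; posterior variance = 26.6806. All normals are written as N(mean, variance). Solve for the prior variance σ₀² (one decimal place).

For the Normal–Normal model with known σ², precisions add: τ_n = τ₀ + n/σ².
So 1/σ₀² = 1/26.6806 − 30/856.6 = 0.037480 − 0.035022 = 0.002458.
Hence σ₀² = 1/0.002458 ≈ 406.8.

σ₀² = 406.8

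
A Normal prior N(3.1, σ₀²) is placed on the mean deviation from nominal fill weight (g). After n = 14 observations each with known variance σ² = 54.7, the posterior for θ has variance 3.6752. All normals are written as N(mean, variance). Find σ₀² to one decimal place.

σ₀² = 61.9

Posterior precision equals prior precision plus data precision: 1/σ_n² = 1/σ₀² + n/σ².
So 1/σ₀² = 1/3.6752 − 14/54.7 = 0.272094 − 0.255941 = 0.016153.
Hence σ₀² = 1/0.016153 ≈ 61.9.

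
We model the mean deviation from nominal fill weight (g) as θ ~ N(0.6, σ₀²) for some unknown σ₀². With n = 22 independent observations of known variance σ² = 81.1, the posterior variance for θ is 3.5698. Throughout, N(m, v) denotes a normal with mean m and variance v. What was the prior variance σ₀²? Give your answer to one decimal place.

Posterior precision equals prior precision plus data precision: 1/σ_n² = 1/σ₀² + n/σ².
So 1/σ₀² = 1/3.5698 − 22/81.1 = 0.280128 − 0.271270 = 0.008858.
Hence σ₀² = 1/0.008858 ≈ 112.9.

σ₀² = 112.9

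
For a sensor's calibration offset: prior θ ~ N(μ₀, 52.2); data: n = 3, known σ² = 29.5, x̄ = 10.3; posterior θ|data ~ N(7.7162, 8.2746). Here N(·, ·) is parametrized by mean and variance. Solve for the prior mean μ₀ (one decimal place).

The posterior mean is a precision-weighted average: μ_n = (τ₀μ₀ + τ_data·x̄)/(τ₀+τ_data), with τ₀=1/σ₀² and τ_data=n/σ².
Here τ₀ = 1/52.2 = 0.019157 and τ_data = 3/29.5 = 0.101695, so τ_n = 0.120852.
Rearranging for μ₀: μ₀ = (μ_n·τ_n − τ_data·x̄)/τ₀ = (7.7162·0.120852 − 0.101695·10.3) / 0.019157 = -0.114940/0.019157 ≈ -6.0.

μ₀ = -6.0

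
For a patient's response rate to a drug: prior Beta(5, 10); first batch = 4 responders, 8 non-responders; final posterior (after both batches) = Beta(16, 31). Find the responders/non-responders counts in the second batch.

7 responders and 13 non-responders

Sequential conjugate updates are equivalent to a single update on the pooled data, so total successes = posterior α − prior α and total failures = posterior β − prior β.
Total across both batches: 16−5=11 responders, 31−10=21 non-responders.
Subtract the first batch: 11−4=7 responders and 21−8=13 non-responders.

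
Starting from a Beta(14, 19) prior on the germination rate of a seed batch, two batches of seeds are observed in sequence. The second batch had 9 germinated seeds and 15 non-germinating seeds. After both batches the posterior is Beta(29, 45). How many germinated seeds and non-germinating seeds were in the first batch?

Sequential conjugate updates are equivalent to a single update on the pooled data, so total successes = posterior α − prior α and total failures = posterior β − prior β.
Total across both batches: 29−14=15 germinated seeds, 45−19=26 non-germinating seeds.
Subtract the second batch: 15−9=6 germinated seeds and 26−15=11 non-germinating seeds.

6 germinated seeds and 11 non-germinating seeds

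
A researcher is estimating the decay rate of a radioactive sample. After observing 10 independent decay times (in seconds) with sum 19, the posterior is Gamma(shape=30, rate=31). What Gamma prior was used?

Gamma(shape=20, rate=12)

For an exponential likelihood with a Gamma(α, β) prior on the rate, n observations with total T give posterior Gamma(α+n, β+T).
So α = 30 − 10 = 20 and β = 31 − 19 = 12.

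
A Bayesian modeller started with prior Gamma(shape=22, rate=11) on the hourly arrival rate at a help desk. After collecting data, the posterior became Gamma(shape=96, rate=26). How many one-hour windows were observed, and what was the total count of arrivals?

n = 15 one-hour windows with total 74 arrivals

A Gamma(α, β) prior (rate parametrization) on a Poisson rate with n observations summing to S gives posterior Gamma(α+S, β+n).
Matching: Σxᵢ = 96 − 22 = 74 and n = 26 − 11 = 15.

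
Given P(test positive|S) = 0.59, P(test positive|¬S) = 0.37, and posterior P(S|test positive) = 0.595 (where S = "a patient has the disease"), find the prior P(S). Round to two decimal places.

In odds form, posterior odds = prior odds × likelihood ratio, so prior odds = posterior odds ÷ LR.
Posterior odds = 0.595/(1−0.595) = 1.4691. LR = 0.59/0.37 = 1.5946.
Prior odds = 1.4691/1.5946 = 0.9213, so P(S) = 0.9213/(1+0.9213) ≈ 0.48.

P(S) = 0.48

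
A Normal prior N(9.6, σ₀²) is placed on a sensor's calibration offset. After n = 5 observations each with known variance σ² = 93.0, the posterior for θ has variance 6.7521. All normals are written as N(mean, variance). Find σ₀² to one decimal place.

For the Normal–Normal model with known σ², precisions add: τ_n = τ₀ + n/σ².
So 1/σ₀² = 1/6.7521 − 5/93.0 = 0.148102 − 0.053763 = 0.094339.
Hence σ₀² = 1/0.094339 ≈ 10.6.

σ₀² = 10.6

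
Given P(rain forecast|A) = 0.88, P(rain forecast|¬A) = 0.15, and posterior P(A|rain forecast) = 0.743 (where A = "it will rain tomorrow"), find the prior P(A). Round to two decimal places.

P(A) = 0.33

Bayes' rule in odds form gives O(A|E) = O(A)·[P(E|A)/P(E|¬A)], hence O(A) = O(A|E)/LR.
Posterior odds = 0.743/(1−0.743) = 2.8911. LR = 0.88/0.15 = 5.8667.
Prior odds = 2.8911/5.8667 = 0.4928, so P(A) = 0.4928/(1+0.4928) ≈ 0.33.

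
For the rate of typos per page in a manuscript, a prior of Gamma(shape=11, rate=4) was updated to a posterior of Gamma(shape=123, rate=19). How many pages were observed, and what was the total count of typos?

A Gamma(α, β) prior (rate parametrization) on a Poisson rate with n observations summing to S gives posterior Gamma(α+S, β+n).
Matching: Σxᵢ = 123 − 11 = 112 and n = 19 − 4 = 15.

n = 15 pages with total 112 typos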